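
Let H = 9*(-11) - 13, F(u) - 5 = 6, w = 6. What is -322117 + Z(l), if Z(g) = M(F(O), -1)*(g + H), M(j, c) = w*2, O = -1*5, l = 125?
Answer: -321961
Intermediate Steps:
O = -5
F(u) = 11 (F(u) = 5 + 6 = 11)
M(j, c) = 12 (M(j, c) = 6*2 = 12)
H = -112 (H = -99 - 13 = -112)
Z(g) = -1344 + 12*g (Z(g) = 12*(g - 112) = 12*(-112 + g) = -1344 + 12*g)
-322117 + Z(l) = -322117 + (-1344 + 12*125) = -322117 + (-1344 + 1500) = -322117 + 156 = -321961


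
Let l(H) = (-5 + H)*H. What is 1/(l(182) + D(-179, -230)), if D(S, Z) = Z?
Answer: 1/31984 ≈ 3.1266e-5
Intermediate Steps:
l(H) = H*(-5 + H)
1/(l(182) + D(-179, -230)) = 1/(182*(-5 + 182) - 230) = 1/(182*177 - 230) = 1/(32214 - 230) = 1/31984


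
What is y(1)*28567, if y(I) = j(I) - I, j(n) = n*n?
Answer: 0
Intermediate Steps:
j(n) = n²
y(I) = I² - I
y(1)*28567 = (1*(-1 + 1))*28567 = (1*0)*28567 = 0*28567 = 0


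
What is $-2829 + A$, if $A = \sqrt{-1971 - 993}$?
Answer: $-2829 + 2 i \sqrt{741} \approx -2829.0 + 54.443 i$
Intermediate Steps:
$A = 2 i \sqrt{741}$ ($A = \sqrt{-1971 - 993} = \sqrt{-2964} = 2 i \sqrt{741} \approx 54.443 i$)
$-2829 + A = -2829 + 2 i \sqrt{741}$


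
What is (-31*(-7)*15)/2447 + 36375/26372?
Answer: 174850485/64532284 ≈ 2.7095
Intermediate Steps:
(-31*(-7)*15)/2447 + 36375/26372 = (217*15)*(1/2447) + 36375*(1/26372) = 3255*(1/2447) + 36375/26372 = 3255/2447 + 36375/26372 = 174850485/64532284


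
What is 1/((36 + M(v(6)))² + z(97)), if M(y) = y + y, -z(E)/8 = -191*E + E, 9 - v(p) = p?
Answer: 1/149204 ≈ 6.7022e-6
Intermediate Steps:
v(p) = 9 - p
z(E) = 1520*E (z(E) = -8*(-191*E + E) = -(-1520)*E = 1520*E)
M(y) = 2*y
1/((36 + M(v(6)))² + z(97)) = 1/((36 + 2*(9 - 1*6))² + 1520*97) = 1/((36 + 2*(9 - 6))² + 147440) = 1/((36 + 2*3)² + 147440) = 1/((36 + 6)² + 147440) = 1/(42² + 147440) = 1/(1764 + 147440) = 1/149204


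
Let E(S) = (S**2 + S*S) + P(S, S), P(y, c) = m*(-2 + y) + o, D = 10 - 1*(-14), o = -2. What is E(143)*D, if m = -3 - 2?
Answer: 964584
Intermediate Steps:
m = -5
D = 24 (D = 10 + 14 = 24)
P(y, c) = 8 - 5*y (P(y, c) = -5*(-2 + y) - 2 = (10 - 5*y) - 2 = 8 - 5*y)
E(S) = 8 - 5*S + 2*S**2 (E(S) = (S**2 + S*S) + (8 - 5*S) = (S**2 + S**2) + (8 - 5*S) = 2*S**2 + (8 - 5*S) = 8 - 5*S + 2*S**2)
E(143)*D = (8 - 5*143 + 2*143**2)*24 = (8 - 715 + 2*20449)*24 = (8 - 715 + 40898)*24 = 40191*24 = 964584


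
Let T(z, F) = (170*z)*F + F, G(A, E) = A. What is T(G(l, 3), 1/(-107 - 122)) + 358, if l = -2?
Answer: 82321/229 ≈ 359.48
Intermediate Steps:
T(z, F) = F + 170*F*z (T(z, F) = 170*F*z + F = F + 170*F*z)
T(G(l, 3), 1/(-107 - 122)) + 358 = (1 + 170*(-2))/(-107 - 122) + 358 = (1 - 340)/(-229) + 358 = -1/229*(-339) + 358 = 339/229 + 358 = 82321/229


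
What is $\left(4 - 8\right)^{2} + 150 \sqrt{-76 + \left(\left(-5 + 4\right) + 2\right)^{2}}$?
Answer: $16 + 750 i \sqrt{3} \approx 16.0 + 1299.0 i$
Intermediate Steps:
$\left(4 - 8\right)^{2} + 150 \sqrt{-76 + \left(\left(-5 + 4\right) + 2\right)^{2}} = \left(4 - 8\right)^{2} + 150 \sqrt{-76 + \left(-1 + 2\right)^{2}} = \left(4 - 8\right)^{2} + 150 \sqrt{-76 + 1^{2}} = \left(-4\right)^{2} + 150 \sqrt{-76 + 1} = 16 + 150 \sqrt{-75} = 16 + 150 \cdot 5 i \sqrt{3} = 16 + 750 i \sqrt{3}$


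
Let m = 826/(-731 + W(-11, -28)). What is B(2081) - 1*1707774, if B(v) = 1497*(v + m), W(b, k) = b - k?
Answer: 23897770/17 ≈ 1.4058e+6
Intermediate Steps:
m = -59/51 (m = 826/(-731 + (-11 - 1*(-28))) = 826/(-731 + (-11 + 28)) = 826/(-731 + 17) = 826/(-714) = 826*(-1/714) = -59/51 ≈ -1.1569)
B(v) = -29441/17 + 1497*v (B(v) = 1497*(v - 59/51) = 1497*(-59/51 + v) = -29441/17 + 1497*v)
B(2081) - 1*1707774 = (-29441/17 + 1497*2081) - 1*1707774 = (-29441/17 + 3115257) - 1707774 = 52929928/17 - 1707774 = 23897770/17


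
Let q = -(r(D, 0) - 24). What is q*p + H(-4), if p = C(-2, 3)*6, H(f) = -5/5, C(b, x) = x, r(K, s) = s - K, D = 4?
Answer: 503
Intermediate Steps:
H(f) = -1 (H(f) = -5*⅕ = -1)
q = 28 (q = -((0 - 1*4) - 24) = -((0 - 4) - 24) = -(-4 - 24) = -1*(-28) = 28)
p = 18 (p = 3*6 = 18)
q*p + H(-4) = 28*18 - 1 = 504 - 1 = 503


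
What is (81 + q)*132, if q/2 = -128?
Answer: -23100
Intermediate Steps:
q = -256 (q = 2*(-128) = -256)
(81 + q)*132 = (81 - 256)*132 = -175*132 = -23100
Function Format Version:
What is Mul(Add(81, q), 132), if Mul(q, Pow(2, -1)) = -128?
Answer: -23100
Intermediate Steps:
q = -256 (q = Mul(2, -128) = -256)
Mul(Add(81, q), 132) = Mul(Add(81, -256), 132) = Mul(-175, 132) = -23100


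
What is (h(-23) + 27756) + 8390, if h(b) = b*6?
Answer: 36008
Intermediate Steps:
h(b) = 6*b
(h(-23) + 27756) + 8390 = (6*(-23) + 27756) + 8390 = (-138 + 27756) + 8390 = 27618 + 8390 = 36008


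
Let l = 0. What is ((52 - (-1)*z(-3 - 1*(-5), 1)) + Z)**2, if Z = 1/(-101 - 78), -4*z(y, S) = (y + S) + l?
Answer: 1346229481/512656 ≈ 2626.0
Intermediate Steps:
z(y, S) = -S/4 - y/4 (z(y, S) = -((y + S) + 0)/4 = -((S + y) + 0)/4 = -(S + y)/4 = -S/4 - y/4)
Z = -1/179 (Z = 1/(-179) = -1/179 ≈ -0.0055866)
((52 - (-1)*z(-3 - 1*(-5), 1)) + Z)**2 = ((52 - (-1)*(-1/4*1 - (-3 - 1*(-5))/4)) - 1/179)**2 = ((52 - (-1)*(-1/4 - (-3 + 5)/4)) - 1/179)**2 = ((52 - (-1)*(-1/4 - 1/4*2)) - 1/179)**2 = ((52 - (-1)*(-1/4 - 1/2)) - 1/179)**2 = ((52 - (-1)*(-3)/4) - 1/179)**2 = ((52 - 1*3/4) - 1/179)**2 = ((52 - 3/4) - 1/179)**2 = (205/4 - 1/179)**2 = (36691/716)**2 = 1346229481/512656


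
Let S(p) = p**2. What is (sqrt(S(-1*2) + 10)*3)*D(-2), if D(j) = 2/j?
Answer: -3*sqrt(14) ≈ -11.225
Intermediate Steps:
(sqrt(S(-1*2) + 10)*3)*D(-2) = (sqrt((-1*2)**2 + 10)*3)*(2/(-2)) = (sqrt((-2)**2 + 10)*3)*(2*(-1/2)) = (sqrt(4 + 10)*3)*(-1) = (sqrt(14)*3)*(-1) = (3*sqrt(14))*(-1) = -3*sqrt(14)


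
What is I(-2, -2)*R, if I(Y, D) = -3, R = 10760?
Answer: -32280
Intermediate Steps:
I(-2, -2)*R = -3*10760 = -32280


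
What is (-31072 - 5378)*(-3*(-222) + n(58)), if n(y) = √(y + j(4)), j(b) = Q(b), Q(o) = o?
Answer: -24275700 - 36450*√62 ≈ -2.4563e+7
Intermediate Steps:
j(b) = b
n(y) = √(4 + y) (n(y) = √(y + 4) = √(4 + y))
(-31072 - 5378)*(-3*(-222) + n(58)) = (-31072 - 5378)*(-3*(-222) + √(4 + 58)) = -36450*(666 + √62) = -24275700 - 36450*√62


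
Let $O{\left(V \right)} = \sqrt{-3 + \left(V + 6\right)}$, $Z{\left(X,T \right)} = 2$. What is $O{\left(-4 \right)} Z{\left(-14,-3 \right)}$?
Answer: $2 i \approx 2.0 i$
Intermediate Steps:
$O{\left(V \right)} = \sqrt{3 + V}$ ($O{\left(V \right)} = \sqrt{-3 + \left(6 + V\right)} = \sqrt{3 + V}$)
$O{\left(-4 \right)} Z{\left(-14,-3 \right)} = \sqrt{3 - 4} \cdot 2 = \sqrt{-1} \cdot 2 = i 2 = 2 i$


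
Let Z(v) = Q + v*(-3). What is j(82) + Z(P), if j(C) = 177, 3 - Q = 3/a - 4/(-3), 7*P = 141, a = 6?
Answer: 4945/42 ≈ 117.74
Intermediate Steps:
P = 141/7 (P = (⅐)*141 = 141/7 ≈ 20.143)
Q = 7/6 (Q = 3 - (3/6 - 4/(-3)) = 3 - (3*(⅙) - 4*(-⅓)) = 3 - (½ + 4/3) = 3 - 1*11/6 = 3 - 11/6 = 7/6 ≈ 1.1667)
Z(v) = 7/6 - 3*v (Z(v) = 7/6 + v*(-3) = 7/6 - 3*v)
j(82) + Z(P) = 177 + (7/6 - 3*141/7) = 177 + (7/6 - 423/7) = 177 - 2489/42 = 4945/42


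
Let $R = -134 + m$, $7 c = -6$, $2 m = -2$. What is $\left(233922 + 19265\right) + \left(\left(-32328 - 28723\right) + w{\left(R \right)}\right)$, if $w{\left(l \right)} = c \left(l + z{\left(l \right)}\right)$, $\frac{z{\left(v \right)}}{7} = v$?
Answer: $\frac{1351432}{7} \approx 1.9306 \cdot 10^{5}$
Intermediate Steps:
$m = -1$ ($m = \frac{1}{2} \left(-2\right) = -1$)
$z{\left(v \right)} = 7 v$
$c = - \frac{6}{7}$ ($c = \frac{1}{7} \left(-6\right) = - \frac{6}{7} \approx -0.85714$)
$R = -135$ ($R = -134 - 1 = -135$)
$w{\left(l \right)} = - \frac{48 l}{7}$ ($w{\left(l \right)} = - \frac{6 \left(l + 7 l\right)}{7} = - \frac{6 \cdot 8 l}{7} = - \frac{48 l}{7}$)
$\left(233922 + 19265\right) + \left(\left(-32328 - 28723\right) + w{\left(R \right)}\right) = \left(233922 + 19265\right) - \frac{420877}{7} = 253187 + \left(-61051 + \frac{6480}{7}\right) = 253187 - \frac{420877}{7} = \frac{1351432}{7}$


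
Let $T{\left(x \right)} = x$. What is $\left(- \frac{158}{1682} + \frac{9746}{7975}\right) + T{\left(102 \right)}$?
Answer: $\frac{2168269}{21025} \approx 103.13$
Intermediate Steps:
$\left(- \frac{158}{1682} + \frac{9746}{7975}\right) + T{\left(102 \right)} = \left(- \frac{158}{1682} + \frac{9746}{7975}\right) + 102 = \left(\left(-158\right) \frac{1}{1682} + 9746 \cdot \frac{1}{7975}\right) + 102 = \left(- \frac{79}{841} + \frac{886}{725}\right) + 102 = \frac{23719}{21025} + 102 = \frac{2168269}{21025}$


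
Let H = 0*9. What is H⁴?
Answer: 0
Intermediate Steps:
H = 0
H⁴ = 0⁴ = 0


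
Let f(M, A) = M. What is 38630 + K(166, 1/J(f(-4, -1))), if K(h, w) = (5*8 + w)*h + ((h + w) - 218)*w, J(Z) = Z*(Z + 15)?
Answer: 87637705/1936 ≈ 45267.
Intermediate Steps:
J(Z) = Z*(15 + Z)
K(h, w) = h*(40 + w) + w*(-218 + h + w) (K(h, w) = (40 + w)*h + (-218 + h + w)*w = h*(40 + w) + w*(-218 + h + w))
38630 + K(166, 1/J(f(-4, -1))) = 38630 + ((1/(-4*(15 - 4)))² - 218*(-1/(4*(15 - 4))) + 40*166 + 2*166/(-4*(15 - 4))) = 38630 + ((1/(-4*11))² - 218/((-4*11)) + 6640 + 2*166/(-4*11)) = 38630 + ((1/(-44))² - 218/(-44) + 6640 + 2*166/(-44)) = 38630 + ((-1/44)² - 218*(-1/44) + 6640 + 2*166*(-1/44)) = 38630 + (1/1936 + 109/22 + 6640 - 83/11) = 38630 + 12850025/1936 = 87637705/1936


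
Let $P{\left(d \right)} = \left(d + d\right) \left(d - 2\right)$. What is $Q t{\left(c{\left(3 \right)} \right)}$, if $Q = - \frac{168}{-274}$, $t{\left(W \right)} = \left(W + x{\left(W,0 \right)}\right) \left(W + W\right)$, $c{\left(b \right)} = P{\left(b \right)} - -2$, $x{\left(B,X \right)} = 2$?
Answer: $\frac{13440}{137} \approx 98.102$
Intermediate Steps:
$P{\left(d \right)} = 2 d \left(-2 + d\right)$
$c{\left(b \right)} = 2 + 2 b \left(-2 + b\right)$ ($c{\left(b \right)} = 2 b \left(-2 + b\right) - -2 = 2 b \left(-2 + b\right) + 2 = 2 + 2 b \left(-2 + b\right)$)
$t{\left(W \right)} = 2 W \left(2 + W\right)$ ($t{\left(W \right)} = \left(W + 2\right) \left(W + W\right) = \left(2 + W\right) 2 W = 2 W \left(2 + W\right)$)
$Q = \frac{84}{137}$ ($Q = \left(-168\right) \left(- \frac{1}{274}\right) = \frac{84}{137} \approx 0.61314$)
$Q t{\left(c{\left(3 \right)} \right)} = \frac{84 \cdot 2 \left(2 + 2 \cdot 3 \left(-2 + 3\right)\right) \left(2 + \left(2 + 2 \cdot 3 \left(-2 + 3\right)\right)\right)}{137} = \frac{84 \cdot 2 \left(2 + 2 \cdot 3 \cdot 1\right) \left(2 + \left(2 + 2 \cdot 3 \cdot 1\right)\right)}{137} = \frac{84 \cdot 2 \left(2 + 6\right) \left(2 + \left(2 + 6\right)\right)}{137} = \frac{84 \cdot 2 \cdot 8 \left(2 + 8\right)}{137} = \frac{84 \cdot 2 \cdot 8 \cdot 10}{137} = \frac{84}{137} \cdot 160 = \frac{13440}{137}$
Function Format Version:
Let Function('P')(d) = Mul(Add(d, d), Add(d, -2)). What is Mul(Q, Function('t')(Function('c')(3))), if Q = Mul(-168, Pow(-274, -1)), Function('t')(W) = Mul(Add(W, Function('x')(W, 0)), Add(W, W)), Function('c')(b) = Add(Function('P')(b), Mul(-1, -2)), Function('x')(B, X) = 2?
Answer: Rational(13440, 137) ≈ 98.102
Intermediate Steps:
Function('P')(d) = Mul(2, d, Add(-2, d)) (Function('P')(d) = Mul(Mul(2, d), Add(-2, d)) = Mul(2, d, Add(-2, d)))
Function('c')(b) = Add(2, Mul(2, b, Add(-2, b))) (Function('c')(b) = Add(Mul(2, b, Add(-2, b)), Mul(-1, -2)) = Add(Mul(2, b, Add(-2, b)), 2) = Add(2, Mul(2, b, Add(-2, b))))
Function('t')(W) = Mul(2, W, Add(2, W)) (Function('t')(W) = Mul(Add(W, 2), Add(W, W)) = Mul(Add(2, W), Mul(2, W)) = Mul(2, W, Add(2, W)))
Q = Rational(84, 137) (Q = Mul(-168, Rational(-1, 274)) = Rational(84, 137) ≈ 0.61314)
Mul(Q, Function('t')(Function('c')(3))) = Mul(Rational(84, 137), Mul(2, Add(2, Mul(2, 3, Add(-2, 3))), Add(2, Add(2, Mul(2, 3, Add(-2, 3)))))) = Mul(Rational(84, 137), Mul(2, Add(2, Mul(2, 3, 1)), Add(2, Add(2, Mul(2, 3, 1))))) = Mul(Rational(84, 137), Mul(2, Add(2, 6), Add(2, Add(2, 6)))) = Mul(Rational(84, 137), Mul(2, 8, Add(2, 8))) = Mul(Rational(84, 137), Mul(2, 8, 10)) = Mul(Rational(84, 137), 160) = Rational(13440, 137)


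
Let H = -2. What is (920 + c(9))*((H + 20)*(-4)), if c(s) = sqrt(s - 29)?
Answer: -66240 - 144*I*sqrt(5) ≈ -66240.0 - 321.99*I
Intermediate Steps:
c(s) = sqrt(-29 + s)
(920 + c(9))*((H + 20)*(-4)) = (920 + sqrt(-29 + 9))*((-2 + 20)*(-4)) = (920 + sqrt(-20))*(18*(-4)) = (920 + 2*I*sqrt(5))*(-72) = -66240 - 144*I*sqrt(5)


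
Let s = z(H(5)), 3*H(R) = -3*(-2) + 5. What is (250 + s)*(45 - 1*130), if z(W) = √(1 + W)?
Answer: -21250 - 85*√42/3 ≈ -21434.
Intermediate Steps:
H(R) = 11/3 (H(R) = (-3*(-2) + 5)/3 = (6 + 5)/3 = (⅓)*11 = 11/3)
s = √42/3 (s = √(1 + 11/3) = √(14/3) = √42/3 ≈ 2.1602)
(250 + s)*(45 - 1*130) = (250 + √42/3)*(45 - 1*130) = (250 + √42/3)*(45 - 130) = (250 + √42/3)*(-85) = -21250 - 85*√42/3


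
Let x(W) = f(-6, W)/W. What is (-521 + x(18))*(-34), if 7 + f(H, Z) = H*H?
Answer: 158933/9 ≈ 17659.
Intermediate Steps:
f(H, Z) = -7 + H² (f(H, Z) = -7 + H*H = -7 + H²)
x(W) = 29/W (x(W) = (-7 + (-6)²)/W = (-7 + 36)/W = 29/W)
(-521 + x(18))*(-34) = (-521 + 29/18)*(-34) = -9349/18*(-34) = 158933/9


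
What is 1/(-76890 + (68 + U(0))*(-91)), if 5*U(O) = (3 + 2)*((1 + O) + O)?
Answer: -1/83169 ≈ -1.2024e-5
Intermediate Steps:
U(O) = 1 + 2*O (U(O) = ((3 + 2)*((1 + O) + O))/5 = (5*(1 + 2*O))/5 = (5 + 10*O)/5 = 1 + 2*O)
1/(-76890 + (68 + U(0))*(-91)) = 1/(-76890 + (68 + (1 + 2*0))*(-91)) = 1/(-76890 + (68 + (1 + 0))*(-91)) = 1/(-76890 + (68 + 1)*(-91)) = 1/(-76890 + 69*(-91)) = 1/(-76890 - 6279) = 1/(-83169) = -1/83169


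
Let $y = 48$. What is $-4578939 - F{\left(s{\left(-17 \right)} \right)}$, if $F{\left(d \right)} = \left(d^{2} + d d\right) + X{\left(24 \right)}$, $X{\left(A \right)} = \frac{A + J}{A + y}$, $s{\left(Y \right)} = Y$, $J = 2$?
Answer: $- \frac{164862625}{36} \approx -4.5795 \cdot 10^{6}$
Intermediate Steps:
$X{\left(A \right)} = \frac{2 + A}{48 + A}$ ($X{\left(A \right)} = \frac{A + 2}{A + 48} = \frac{2 + A}{48 + A}$)
$F{\left(d \right)} = \frac{13}{36} + 2 d^{2}$ ($F{\left(d \right)} = \left(d^{2} + d d\right) + \frac{2 + 24}{48 + 24} = \left(d^{2} + d^{2}\right) + \frac{1}{72} \cdot 26 = 2 d^{2} + \frac{1}{72} \cdot 26 = 2 d^{2} + \frac{13}{36} = \frac{13}{36} + 2 d^{2}$)
$-4578939 - F{\left(s{\left(-17 \right)} \right)} = -4578939 - \left(\frac{13}{36} + 2 \left(-17\right)^{2}\right) = -4578939 - \left(\frac{13}{36} + 2 \cdot 289\right) = -4578939 - \left(\frac{13}{36} + 578\right) = -4578939 - \frac{20821}{36} = - \frac{164862625}{36}$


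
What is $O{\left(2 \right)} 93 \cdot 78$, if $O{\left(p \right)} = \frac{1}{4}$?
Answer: $\frac{3627}{2} \approx 1813.5$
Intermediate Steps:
$O{\left(p \right)} = \frac{1}{4}$
$O{\left(2 \right)} 93 \cdot 78 = \frac{1}{4} \cdot 93 \cdot 78 = \frac{93}{4} \cdot 78 = \frac{3627}{2}$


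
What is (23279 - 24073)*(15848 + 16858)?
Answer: -25968564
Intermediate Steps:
(23279 - 24073)*(15848 + 16858) = -794*32706 = -25968564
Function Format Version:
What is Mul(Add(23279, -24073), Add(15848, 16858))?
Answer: -25968564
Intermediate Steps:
Mul(Add(23279, -24073), Add(15848, 16858)) = Mul(-794, 32706) = -25968564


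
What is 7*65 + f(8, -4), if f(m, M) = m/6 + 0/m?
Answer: 1369/3 ≈ 456.33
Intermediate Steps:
f(m, M) = m/6 (f(m, M) = m*(1/6) + 0 = m/6 + 0 = m/6)
7*65 + f(8, -4) = 7*65 + (1/6)*8 = 455 + 4/3 = 1369/3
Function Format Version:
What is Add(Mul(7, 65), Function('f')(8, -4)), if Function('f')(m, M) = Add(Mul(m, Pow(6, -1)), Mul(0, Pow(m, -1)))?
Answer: Rational(1369, 3) ≈ 456.33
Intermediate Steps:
Function('f')(m, M) = Mul(Rational(1, 6), m) (Function('f')(m, M) = Add(Mul(m, Rational(1, 6)), 0) = Add(Mul(Rational(1, 6), m), 0) = Mul(Rational(1, 6), m))
Add(Mul(7, 65), Function('f')(8, -4)) = Add(Mul(7, 65), Mul(Rational(1, 6), 8)) = Add(455, Rational(4, 3)) = Rational(1369, 3)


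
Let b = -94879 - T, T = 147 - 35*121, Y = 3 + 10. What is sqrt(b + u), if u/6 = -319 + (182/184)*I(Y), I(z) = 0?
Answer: I*sqrt(92705) ≈ 304.48*I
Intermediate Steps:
Y = 13
T = -4088 (T = 147 - 4235 = -4088)
b = -90791 (b = -94879 - 1*(-4088) = -94879 + 4088 = -90791)
u = -1914 (u = 6*(-319 + (182/184)*0) = 6*(-319 + (182*(1/184))*0) = 6*(-319 + (91/92)*0) = 6*(-319 + 0) = 6*(-319) = -1914)
sqrt(b + u) = sqrt(-90791 - 1914) = sqrt(-92705) = I*sqrt(92705)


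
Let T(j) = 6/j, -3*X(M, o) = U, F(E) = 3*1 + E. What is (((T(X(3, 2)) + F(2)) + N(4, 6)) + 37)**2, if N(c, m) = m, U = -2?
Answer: 3249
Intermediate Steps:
F(E) = 3 + E
X(M, o) = 2/3 (X(M, o) = -1/3*(-2) = 2/3)
(((T(X(3, 2)) + F(2)) + N(4, 6)) + 37)**2 = (((6/(2/3) + (3 + 2)) + 6) + 37)**2 = (((6*(3/2) + 5) + 6) + 37)**2 = (((9 + 5) + 6) + 37)**2 = ((14 + 6) + 37)**2 = (20 + 37)**2 = 57**2 = 3249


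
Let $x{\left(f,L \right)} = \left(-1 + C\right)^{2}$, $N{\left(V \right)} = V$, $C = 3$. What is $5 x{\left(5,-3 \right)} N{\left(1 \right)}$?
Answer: $20$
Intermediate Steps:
$x{\left(f,L \right)} = 4$ ($x{\left(f,L \right)} = \left(-1 + 3\right)^{2} = 2^{2} = 4$)
$5 x{\left(5,-3 \right)} N{\left(1 \right)} = 5 \cdot 4 \cdot 1 = 20 \cdot 1 = 20$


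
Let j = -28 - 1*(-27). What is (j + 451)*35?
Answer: 15750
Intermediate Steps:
j = -1 (j = -28 + 27 = -1)
(j + 451)*35 = (-1 + 451)*35 = 450*35 = 15750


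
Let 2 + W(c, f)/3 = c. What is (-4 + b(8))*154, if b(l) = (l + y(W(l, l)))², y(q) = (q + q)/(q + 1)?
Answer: 5220600/361 ≈ 14462.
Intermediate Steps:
W(c, f) = -6 + 3*c
y(q) = 2*q/(1 + q) (y(q) = (2*q)/(1 + q) = 2*q/(1 + q))
b(l) = (l + 2*(-6 + 3*l)/(-5 + 3*l))² (b(l) = (l + 2*(-6 + 3*l)/(1 + (-6 + 3*l)))² = (l + 2*(-6 + 3*l)/(-5 + 3*l))²)
(-4 + b(8))*154 = (-4 + (-12 + 8 + 3*8²)²/(-5 + 3*8)²)*154 = (-4 + (-12 + 8 + 3*64)²/(-5 + 24)²)*154 = (-4 + (-12 + 8 + 192)²/19²)*154 = (-4 + (1/361)*188²)*154 = (-4 + (1/361)*35344)*154 = (-4 + 35344/361)*154 = (33900/361)*154 = 5220600/361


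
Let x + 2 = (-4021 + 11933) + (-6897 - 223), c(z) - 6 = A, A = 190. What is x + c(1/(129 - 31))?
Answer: 986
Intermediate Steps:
c(z) = 196 (c(z) = 6 + 190 = 196)
x = 790 (x = -2 + ((-4021 + 11933) + (-6897 - 223)) = -2 + (7912 - 7120) = -2 + 792 = 790)
x + c(1/(129 - 31)) = 790 + 196 = 986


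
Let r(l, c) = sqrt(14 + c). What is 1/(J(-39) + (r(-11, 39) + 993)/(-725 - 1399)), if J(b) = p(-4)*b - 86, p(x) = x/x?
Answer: -141507783/17754629749 + 531*sqrt(53)/17754629749 ≈ -0.0079700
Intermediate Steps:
p(x) = 1
J(b) = -86 + b (J(b) = 1*b - 86 = b - 86 = -86 + b)
1/(J(-39) + (r(-11, 39) + 993)/(-725 - 1399)) = 1/((-86 - 39) + (sqrt(14 + 39) + 993)/(-725 - 1399)) = 1/(-125 + (sqrt(53) + 993)/(-2124)) = 1/(-125 + (993 + sqrt(53))*(-1/2124)) = 1/(-125 + (-331/708 - sqrt(53)/2124)) = 1/(-88831/708 - sqrt(53)/2124)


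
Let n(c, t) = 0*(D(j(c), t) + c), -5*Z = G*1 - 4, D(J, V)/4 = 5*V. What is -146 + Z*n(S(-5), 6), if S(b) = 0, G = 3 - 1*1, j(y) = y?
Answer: -146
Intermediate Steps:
G = 2 (G = 3 - 1 = 2)
D(J, V) = 20*V (D(J, V) = 4*(5*V) = 20*V)
Z = 2/5 (Z = -(2*1 - 4)/5 = -(2 - 4)/5 = -1/5*(-2) = 2/5 ≈ 0.40000)
n(c, t) = 0 (n(c, t) = 0*(20*t + c) = 0*(c + 20*t) = 0)
-146 + Z*n(S(-5), 6) = -146 + (2/5)*0 = -146 + 0 = -146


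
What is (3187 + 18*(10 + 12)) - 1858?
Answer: 1725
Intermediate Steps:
(3187 + 18*(10 + 12)) - 1858 = (3187 + 18*22) - 1858 = (3187 + 396) - 1858 = 3583 - 1858 = 1725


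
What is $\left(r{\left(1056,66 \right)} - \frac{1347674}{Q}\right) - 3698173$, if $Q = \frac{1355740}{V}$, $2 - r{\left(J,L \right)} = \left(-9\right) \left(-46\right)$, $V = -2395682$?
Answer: $- \frac{446430321058}{338935} \approx -1.3172 \cdot 10^{6}$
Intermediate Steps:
$r{\left(J,L \right)} = -412$ ($r{\left(J,L \right)} = 2 - \left(-9\right) \left(-46\right) = 2 - 414 = -412$)
$Q = - \frac{677870}{1197841}$ ($Q = \frac{1355740}{-2395682} = 1355740 \left(- \frac{1}{2395682}\right) = - \frac{677870}{1197841} \approx -0.56591$)
$\left(r{\left(1056,66 \right)} - \frac{1347674}{Q}\right) - 3698173 = \left(-412 - \frac{1347674}{- \frac{677870}{1197841}}\right) - 3698173 = \left(-412 - - \frac{807149585917}{338935}\right) - 3698173 = \left(-412 + \frac{807149585917}{338935}\right) - 3698173 = \frac{807009944697}{338935} - 3698173 = - \frac{446430321058}{338935}$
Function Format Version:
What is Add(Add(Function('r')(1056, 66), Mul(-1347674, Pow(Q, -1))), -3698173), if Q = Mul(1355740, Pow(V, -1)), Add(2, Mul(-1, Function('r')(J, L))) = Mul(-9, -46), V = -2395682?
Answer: Rational(-446430321058, 338935) ≈ -1.3172e+6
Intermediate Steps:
Function('r')(J, L) = -412 (Function('r')(J, L) = Add(2, Mul(-1, Mul(-9, -46))) = Add(2, Mul(-1, 414)) = Add(2, -414) = -412)
Q = Rational(-677870, 1197841) (Q = Mul(1355740, Pow(-2395682, -1)) = Mul(1355740, Rational(-1, 2395682)) = Rational(-677870, 1197841) ≈ -0.56591)
Add(Add(Function('r')(1056, 66), Mul(-1347674, Pow(Q, -1))), -3698173) = Add(Add(-412, Mul(-1347674, Pow(Rational(-677870, 1197841), -1))), -3698173) = Add(Add(-412, Mul(-1347674, Rational(-1197841, 677870))), -3698173) = Add(Add(-412, Rational(807149585917, 338935)), -3698173) = Add(Rational(807009944697, 338935), -3698173) = Rational(-446430321058, 338935)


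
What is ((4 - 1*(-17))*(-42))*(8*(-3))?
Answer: 21168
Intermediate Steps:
((4 - 1*(-17))*(-42))*(8*(-3)) = ((4 + 17)*(-42))*(-24) = (21*(-42))*(-24) = -882*(-24) = 21168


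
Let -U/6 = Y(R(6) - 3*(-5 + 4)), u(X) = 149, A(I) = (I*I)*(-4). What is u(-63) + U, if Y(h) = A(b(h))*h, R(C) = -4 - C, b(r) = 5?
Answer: -4051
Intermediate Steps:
A(I) = -4*I² (A(I) = I²*(-4) = -4*I²)
Y(h) = -100*h (Y(h) = (-4*5²)*h = (-4*25)*h = -100*h)
U = -4200 (U = -(-600)*((-4 - 1*6) - 3*(-5 + 4)) = -(-600)*((-4 - 6) - 3*(-1)) = -(-600)*(-10 - 1*(-3)) = -(-600)*(-10 + 3) = -(-600)*(-7) = -6*700 = -4200)
u(-63) + U = 149 - 4200 = -4051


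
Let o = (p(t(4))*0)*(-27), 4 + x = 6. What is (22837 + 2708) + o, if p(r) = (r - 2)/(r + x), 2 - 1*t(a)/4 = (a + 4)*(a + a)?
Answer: 25545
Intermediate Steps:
t(a) = 8 - 8*a*(4 + a) (t(a) = 8 - 4*(a + 4)*(a + a) = 8 - 4*(4 + a)*2*a = 8 - 8*a*(4 + a))
x = 2 (x = -4 + 6 = 2)
p(r) = (-2 + r)/(2 + r) (p(r) = (r - 2)/(r + 2) = (-2 + r)/(2 + r))
o = 0 (o = (((-2 + (8 - 32*4 - 8*4**2))/(2 + (8 - 32*4 - 8*4**2)))*0)*(-27) = (((-2 + (8 - 128 - 8*16))/(2 + (8 - 128 - 8*16)))*0)*(-27) = (((-2 + (8 - 128 - 128))/(2 + (8 - 128 - 128)))*0)*(-27) = (((-2 - 248)/(2 - 248))*0)*(-27) = ((-250/(-246))*0)*(-27) = (-1/246*(-250)*0)*(-27) = ((125/123)*0)*(-27) = 0*(-27) = 0)
(22837 + 2708) + o = (22837 + 2708) + 0 = 25545 + 0 = 25545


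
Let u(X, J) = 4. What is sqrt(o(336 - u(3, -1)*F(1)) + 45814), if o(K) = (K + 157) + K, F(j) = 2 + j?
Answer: sqrt(46619) ≈ 215.91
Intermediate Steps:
o(K) = 157 + 2*K (o(K) = (157 + K) + K = 157 + 2*K)
sqrt(o(336 - u(3, -1)*F(1)) + 45814) = sqrt((157 + 2*(336 - 4*(2 + 1))) + 45814) = sqrt((157 + 2*(336 - 4*3)) + 45814) = sqrt((157 + 2*(336 - 1*12)) + 45814) = sqrt((157 + 2*(336 - 12)) + 45814) = sqrt((157 + 2*324) + 45814) = sqrt((157 + 648) + 45814) = sqrt(805 + 45814) = sqrt(46619)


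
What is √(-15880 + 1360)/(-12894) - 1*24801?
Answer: -24801 - 11*I*√30/6447 ≈ -24801.0 - 0.0093454*I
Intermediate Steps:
√(-15880 + 1360)/(-12894) - 1*24801 = √(-14520)*(-1/12894) - 24801 = (22*I*√30)*(-1/12894) - 24801 = -11*I*√30/6447 - 24801 = -24801 - 11*I*√30/6447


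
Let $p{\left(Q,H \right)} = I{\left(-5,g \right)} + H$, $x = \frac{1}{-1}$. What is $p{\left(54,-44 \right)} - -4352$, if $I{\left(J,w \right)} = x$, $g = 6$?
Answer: $4307$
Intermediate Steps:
$x = -1$
$I{\left(J,w \right)} = -1$
$p{\left(Q,H \right)} = -1 + H$
$p{\left(54,-44 \right)} - -4352 = \left(-1 - 44\right) - -4352 = -45 + 4352 = 4307$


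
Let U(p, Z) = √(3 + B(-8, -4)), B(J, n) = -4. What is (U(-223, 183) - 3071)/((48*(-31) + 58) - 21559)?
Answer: 3071/22989 - I/22989 ≈ 0.13359 - 4.3499e-5*I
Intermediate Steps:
U(p, Z) = I (U(p, Z) = √(3 - 4) = √(-1) = I)
(U(-223, 183) - 3071)/((48*(-31) + 58) - 21559) = (I - 3071)/((48*(-31) + 58) - 21559) = (-3071 + I)/((-1488 + 58) - 21559) = (-3071 + I)/(-1430 - 21559) = (-3071 + I)/(-22989) = (-3071 + I)*(-1/22989) = 3071/22989 - I/22989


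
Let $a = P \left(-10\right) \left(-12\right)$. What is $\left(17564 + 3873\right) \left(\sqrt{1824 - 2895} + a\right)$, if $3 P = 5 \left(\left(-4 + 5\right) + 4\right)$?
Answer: $21437000 + 64311 i \sqrt{119} \approx 2.1437 \cdot 10^{7} + 7.0155 \cdot 10^{5} i$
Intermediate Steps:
$P = \frac{25}{3}$ ($P = \frac{5 \left(\left(-4 + 5\right) + 4\right)}{3} = \frac{5 \left(1 + 4\right)}{3} = \frac{5 \cdot 5}{3} = \frac{1}{3} \cdot 25 = \frac{25}{3} \approx 8.3333$)
$a = 1000$ ($a = \frac{25}{3} \left(-10\right) \left(-12\right) = \left(- \frac{250}{3}\right) \left(-12\right) = 1000$)
$\left(17564 + 3873\right) \left(\sqrt{1824 - 2895} + a\right) = \left(17564 + 3873\right) \left(\sqrt{1824 - 2895} + 1000\right) = 21437 \left(\sqrt{-1071} + 1000\right) = 21437 \left(3 i \sqrt{119} + 1000\right) = 21437 \left(1000 + 3 i \sqrt{119}\right) = 21437000 + 64311 i \sqrt{119}$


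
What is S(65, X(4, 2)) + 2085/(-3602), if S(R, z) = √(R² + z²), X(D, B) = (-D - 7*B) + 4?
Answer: -2085/3602 + √4421 ≈ 65.912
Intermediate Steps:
X(D, B) = 4 - D - 7*B
S(65, X(4, 2)) + 2085/(-3602) = √(65² + (4 - 1*4 - 7*2)²) + 2085/(-3602) = √(4225 + (4 - 4 - 14)²) + 2085*(-1/3602) = √(4225 + (-14)²) - 2085/3602 = √(4225 + 196) - 2085/3602 = √4421 - 2085/3602 = -2085/3602 + √4421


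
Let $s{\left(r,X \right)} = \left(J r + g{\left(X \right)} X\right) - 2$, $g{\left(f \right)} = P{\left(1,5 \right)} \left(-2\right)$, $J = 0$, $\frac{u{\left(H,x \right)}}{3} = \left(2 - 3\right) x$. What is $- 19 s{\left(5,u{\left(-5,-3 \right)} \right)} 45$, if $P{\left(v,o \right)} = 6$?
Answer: $94050$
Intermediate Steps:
$u{\left(H,x \right)} = - 3 x$ ($u{\left(H,x \right)} = 3 \left(2 - 3\right) x = 3 \left(- x\right) = - 3 x$)
$g{\left(f \right)} = -12$ ($g{\left(f \right)} = 6 \left(-2\right) = -12$)
$s{\left(r,X \right)} = -2 - 12 X$ ($s{\left(r,X \right)} = \left(0 r - 12 X\right) - 2 = \left(0 - 12 X\right) - 2 = - 12 X - 2 = -2 - 12 X$)
$- 19 s{\left(5,u{\left(-5,-3 \right)} \right)} 45 = - 19 \left(-2 - 12 \left(\left(-3\right) \left(-3\right)\right)\right) 45 = - 19 \left(-2 - 108\right) 45 = \left(-19\right) \left(-110\right) 45 = 2090 \cdot 45 = 94050$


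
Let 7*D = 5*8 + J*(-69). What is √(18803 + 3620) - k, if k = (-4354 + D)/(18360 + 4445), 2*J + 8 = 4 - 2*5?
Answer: 5991/31927 + √22423 ≈ 149.93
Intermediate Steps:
J = -7 (J = -4 + (4 - 2*5)/2 = -4 + (4 - 10)/2 = -4 + (½)*(-6) = -4 - 3 = -7)
D = 523/7 (D = (5*8 - 7*(-69))/7 = (40 + 483)/7 = (⅐)*523 = 523/7 ≈ 74.714)
k = -5991/31927 (k = (-4354 + 523/7)/(18360 + 4445) = -29955/7/22805 = -29955/7*1/22805 = -5991/31927 ≈ -0.18765)
√(18803 + 3620) - k = √(18803 + 3620) - 1*(-5991/31927) = √22423 + 5991/31927 = 5991/31927 + √22423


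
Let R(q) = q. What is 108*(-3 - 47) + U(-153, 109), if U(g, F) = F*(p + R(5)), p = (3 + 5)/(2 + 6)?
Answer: -4746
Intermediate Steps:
p = 1 (p = 8/8 = 8*(⅛) = 1)
U(g, F) = 6*F (U(g, F) = F*(1 + 5) = F*6 = 6*F)
108*(-3 - 47) + U(-153, 109) = 108*(-3 - 47) + 6*109 = 108*(-50) + 654 = -5400 + 654 = -4746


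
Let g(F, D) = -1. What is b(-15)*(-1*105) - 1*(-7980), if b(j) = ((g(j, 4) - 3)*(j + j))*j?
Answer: 196980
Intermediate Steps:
b(j) = -8*j**2 (b(j) = ((-1 - 3)*(j + j))*j = (-8*j)*j = -8*j**2)
b(-15)*(-1*105) - 1*(-7980) = (-8*(-15)**2)*(-1*105) - 1*(-7980) = -8*225*(-105) + 7980 = -1800*(-105) + 7980 = 189000 + 7980 = 196980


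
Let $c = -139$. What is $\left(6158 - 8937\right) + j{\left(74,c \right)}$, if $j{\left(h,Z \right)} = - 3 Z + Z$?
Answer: $-2501$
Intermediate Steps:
$j{\left(h,Z \right)} = - 2 Z$
$\left(6158 - 8937\right) + j{\left(74,c \right)} = \left(6158 - 8937\right) - -278 = -2779 + 278 = -2501$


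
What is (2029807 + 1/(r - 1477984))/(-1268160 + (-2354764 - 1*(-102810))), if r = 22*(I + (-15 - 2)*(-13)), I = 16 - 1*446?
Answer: -3009355321673/5218857654348 ≈ -0.57663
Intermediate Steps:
I = -430 (I = 16 - 446 = -430)
r = -4598 (r = 22*(-430 + (-15 - 2)*(-13)) = 22*(-430 - 17*(-13)) = 22*(-430 + 221) = 22*(-209) = -4598)
(2029807 + 1/(r - 1477984))/(-1268160 + (-2354764 - 1*(-102810))) = (2029807 + 1/(-4598 - 1477984))/(-1268160 + (-2354764 - 1*(-102810))) = (2029807 + 1/(-1482582))/(-1268160 + (-2354764 + 102810)) = (2029807 - 1/1482582)/(-1268160 - 2251954) = (3009355321673/1482582)/(-3520114) = (3009355321673/1482582)*(-1/3520114) = -3009355321673/5218857654348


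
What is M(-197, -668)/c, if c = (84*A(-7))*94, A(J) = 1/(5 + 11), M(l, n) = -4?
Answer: -8/987 ≈ -0.0081054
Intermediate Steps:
A(J) = 1/16
c = 987/2 (c = (84*(1/16))*94 = (21/4)*94 = 987/2 ≈ 493.50)
M(-197, -668)/c = -4/987/2 = -4*2/987 = -8/987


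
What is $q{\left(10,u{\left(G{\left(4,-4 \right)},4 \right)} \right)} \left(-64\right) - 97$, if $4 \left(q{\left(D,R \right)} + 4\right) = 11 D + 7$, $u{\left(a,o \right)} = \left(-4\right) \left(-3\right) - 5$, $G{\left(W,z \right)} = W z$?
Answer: $-1713$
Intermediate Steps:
$u{\left(a,o \right)} = 7$ ($u{\left(a,o \right)} = 12 - 5 = 7$)
$q{\left(D,R \right)} = - \frac{9}{4} + \frac{11 D}{4}$ ($q{\left(D,R \right)} = -4 + \frac{11 D + 7}{4} = -4 + \frac{7 + 11 D}{4} = -4 + \left(\frac{7}{4} + \frac{11 D}{4}\right) = - \frac{9}{4} + \frac{11 D}{4}$)
$q{\left(10,u{\left(G{\left(4,-4 \right)},4 \right)} \right)} \left(-64\right) - 97 = \left(- \frac{9}{4} + \frac{11}{4} \cdot 10\right) \left(-64\right) - 97 = \left(- \frac{9}{4} + \frac{55}{2}\right) \left(-64\right) - 97 = \frac{101}{4} \left(-64\right) - 97 = -1616 - 97 = -1713$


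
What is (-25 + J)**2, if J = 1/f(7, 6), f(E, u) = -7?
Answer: 30976/49 ≈ 632.16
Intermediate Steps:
J = -1/7 (J = 1/(-7) = -1/7 ≈ -0.14286)
(-25 + J)**2 = (-25 - 1/7)**2 = (-176/7)**2 = 30976/49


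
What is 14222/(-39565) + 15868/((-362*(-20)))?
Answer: 26242507/14322530 ≈ 1.8323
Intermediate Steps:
14222/(-39565) + 15868/((-362*(-20))) = 14222*(-1/39565) + 15868/7240 = -14222/39565 + 15868*(1/7240) = -14222/39565 + 3967/1810 = 26242507/14322530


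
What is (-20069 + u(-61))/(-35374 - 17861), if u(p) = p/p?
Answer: 20068/53235 ≈ 0.37697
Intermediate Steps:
u(p) = 1
(-20069 + u(-61))/(-35374 - 17861) = (-20069 + 1)/(-35374 - 17861) = -20068/(-53235) = -20068*(-1/53235) = 20068/53235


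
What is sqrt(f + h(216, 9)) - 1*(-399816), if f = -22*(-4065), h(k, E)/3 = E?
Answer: 399816 + sqrt(89457) ≈ 4.0012e+5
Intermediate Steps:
h(k, E) = 3*E
f = 89430
sqrt(f + h(216, 9)) - 1*(-399816) = sqrt(89430 + 3*9) - 1*(-399816) = sqrt(89430 + 27) + 399816 = sqrt(89457) + 399816 = 399816 + sqrt(89457)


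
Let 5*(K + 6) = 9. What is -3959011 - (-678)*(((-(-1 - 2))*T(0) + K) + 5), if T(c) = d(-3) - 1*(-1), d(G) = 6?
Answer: -19721153/5 ≈ -3.9442e+6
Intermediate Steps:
K = -21/5 (K = -6 + (⅕)*9 = -6 + 9/5 = -21/5 ≈ -4.2000)
T(c) = 7 (T(c) = 6 - 1*(-1) = 6 + 1 = 7)
-3959011 - (-678)*(((-(-1 - 2))*T(0) + K) + 5) = -3959011 - (-678)*((-(-1 - 2)*7 - 21/5) + 5) = -3959011 - (-678)*((-1*(-3)*7 - 21/5) + 5) = -3959011 - (-678)*((3*7 - 21/5) + 5) = -3959011 - (-678)*((21 - 21/5) + 5) = -3959011 - (-678)*(84/5 + 5) = -3959011 - (-678)*109/5 = -3959011 - 1*(-73902/5) = -3959011 + 73902/5 = -19721153/5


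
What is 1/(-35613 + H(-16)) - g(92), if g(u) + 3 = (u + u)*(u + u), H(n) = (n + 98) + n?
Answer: -1203372592/35547 ≈ -33853.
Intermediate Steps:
H(n) = 98 + 2*n (H(n) = (98 + n) + n = 98 + 2*n)
g(u) = -3 + 4*u² (g(u) = -3 + (u + u)*(u + u) = -3 + (2*u)*(2*u) = -3 + 4*u²)
1/(-35613 + H(-16)) - g(92) = 1/(-35613 + (98 + 2*(-16))) - (-3 + 4*92²) = 1/(-35613 + (98 - 32)) - (-3 + 4*8464) = 1/(-35613 + 66) - (-3 + 33856) = 1/(-35547) - 1*33853 = -1/35547 - 33853 = -1203372592/35547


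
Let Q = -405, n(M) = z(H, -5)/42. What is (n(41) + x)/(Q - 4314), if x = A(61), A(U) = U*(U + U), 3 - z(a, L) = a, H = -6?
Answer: -104191/66066 ≈ -1.5771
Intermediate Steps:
z(a, L) = 3 - a
n(M) = 3/14 (n(M) = (3 - 1*(-6))/42 = (3 + 6)*(1/42) = 9*(1/42) = 3/14)
A(U) = 2*U**2 (A(U) = U*(2*U) = 2*U**2)
x = 7442 (x = 2*61**2 = 2*3721 = 7442)
(n(41) + x)/(Q - 4314) = (3/14 + 7442)/(-405 - 4314) = (104191/14)/(-4719) = (104191/14)*(-1/4719) = -104191/66066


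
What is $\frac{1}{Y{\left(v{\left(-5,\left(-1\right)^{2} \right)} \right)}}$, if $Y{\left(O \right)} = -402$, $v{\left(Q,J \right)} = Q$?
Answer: $- \frac{1}{402} \approx -0.0024876$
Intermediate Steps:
$\frac{1}{Y{\left(v{\left(-5,\left(-1\right)^{2} \right)} \right)}} = \frac{1}{-402} = - \frac{1}{402}$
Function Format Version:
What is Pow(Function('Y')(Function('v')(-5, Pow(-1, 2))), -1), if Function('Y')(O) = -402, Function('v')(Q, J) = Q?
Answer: Rational(-1, 402) ≈ -0.0024876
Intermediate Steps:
Pow(Function('Y')(Function('v')(-5, Pow(-1, 2))), -1) = Pow(-402, -1) = Rational(-1, 402)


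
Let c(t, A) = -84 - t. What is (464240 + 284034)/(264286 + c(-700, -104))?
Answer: 374137/132451 ≈ 2.8247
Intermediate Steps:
(464240 + 284034)/(264286 + c(-700, -104)) = (464240 + 284034)/(264286 + (-84 - 1*(-700))) = 748274/(264286 + (-84 + 700)) = 748274/(264286 + 616) = 748274/264902 = 748274*(1/264902) = 374137/132451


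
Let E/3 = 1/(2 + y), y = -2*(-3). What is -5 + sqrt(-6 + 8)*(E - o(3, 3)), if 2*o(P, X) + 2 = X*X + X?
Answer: -5 - 37*sqrt(2)/8 ≈ -11.541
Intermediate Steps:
o(P, X) = -1 + X/2 + X**2/2 (o(P, X) = -1 + (X*X + X)/2 = -1 + (X**2 + X)/2 = -1 + (X + X**2)/2 = -1 + (X/2 + X**2/2) = -1 + X/2 + X**2/2)
y = 6
E = 3/8 (E = 3/(2 + 6) = 3/8 ≈ 0.37500)
-5 + sqrt(-6 + 8)*(E - o(3, 3)) = -5 + sqrt(-6 + 8)*(3/8 - (-1 + (1/2)*3 + (1/2)*3**2)) = -5 + sqrt(2)*(3/8 - (-1 + 3/2 + (1/2)*9)) = -5 + sqrt(2)*(3/8 - (-1 + 3/2 + 9/2)) = -5 + sqrt(2)*(3/8 - 1*5) = -5 + sqrt(2)*(3/8 - 5) = -5 + sqrt(2)*(-37/8) = -5 - 37*sqrt(2)/8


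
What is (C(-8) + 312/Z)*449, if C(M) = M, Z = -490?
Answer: -950084/245 ≈ -3877.9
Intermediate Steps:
(C(-8) + 312/Z)*449 = (-8 + 312/(-490))*449 = (-8 + 312*(-1/490))*449 = (-8 - 156/245)*449 = -2116/245*449 = -950084/245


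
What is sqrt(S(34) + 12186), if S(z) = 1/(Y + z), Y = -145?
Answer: 7*sqrt(3064155)/111 ≈ 110.39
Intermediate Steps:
S(z) = 1/(-145 + z)
sqrt(S(34) + 12186) = sqrt(1/(-145 + 34) + 12186) = sqrt(1/(-111) + 12186) = sqrt(-1/111 + 12186) = sqrt(1352645/111) = 7*sqrt(3064155)/111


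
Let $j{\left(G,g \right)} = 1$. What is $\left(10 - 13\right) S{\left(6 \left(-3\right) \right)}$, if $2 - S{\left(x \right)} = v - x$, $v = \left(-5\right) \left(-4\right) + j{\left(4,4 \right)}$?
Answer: $111$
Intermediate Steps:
$v = 21$ ($v = \left(-5\right) \left(-4\right) + 1 = 20 + 1 = 21$)
$S{\left(x \right)} = -19 + x$ ($S{\left(x \right)} = 2 - \left(21 - x\right) = 2 + \left(-21 + x\right) = -19 + x$)
$\left(10 - 13\right) S{\left(6 \left(-3\right) \right)} = \left(10 - 13\right) \left(-19 + 6 \left(-3\right)\right) = - 3 \left(-19 - 18\right) = \left(-3\right) \left(-37\right) = 111$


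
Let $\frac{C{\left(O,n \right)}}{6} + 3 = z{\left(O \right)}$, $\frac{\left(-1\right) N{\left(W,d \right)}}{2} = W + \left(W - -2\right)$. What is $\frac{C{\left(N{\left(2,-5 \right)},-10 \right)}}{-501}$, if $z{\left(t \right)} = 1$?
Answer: $\frac{4}{167} \approx 0.023952$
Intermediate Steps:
$N{\left(W,d \right)} = -4 - 4 W$ ($N{\left(W,d \right)} = - 2 \left(W + \left(W - -2\right)\right) = - 2 \left(W + \left(W + 2\right)\right) = - 2 \left(W + \left(2 + W\right)\right) = - 2 \left(2 + 2 W\right) = -4 - 4 W$)
$C{\left(O,n \right)} = -12$ ($C{\left(O,n \right)} = -18 + 6 \cdot 1 = -18 + 6 = -12$)
$\frac{C{\left(N{\left(2,-5 \right)},-10 \right)}}{-501} = - \frac{12}{-501} = \left(-12\right) \left(- \frac{1}{501}\right) = \frac{4}{167}$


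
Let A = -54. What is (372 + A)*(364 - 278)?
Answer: 27348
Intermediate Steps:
(372 + A)*(364 - 278) = (372 - 54)*(364 - 278) = 318*86 = 27348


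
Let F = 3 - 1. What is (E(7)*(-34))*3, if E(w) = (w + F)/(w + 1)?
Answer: -459/4 ≈ -114.75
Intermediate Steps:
F = 2
E(w) = (2 + w)/(1 + w) (E(w) = (w + 2)/(w + 1) = (2 + w)/(1 + w))
(E(7)*(-34))*3 = (((2 + 7)/(1 + 7))*(-34))*3 = ((9/8)*(-34))*3 = -153/4*3 = -459/4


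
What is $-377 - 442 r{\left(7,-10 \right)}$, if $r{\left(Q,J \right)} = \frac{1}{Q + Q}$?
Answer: $- \frac{2860}{7} \approx -408.57$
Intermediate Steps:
$r{\left(Q,J \right)} = \frac{1}{2 Q}$
$-377 - 442 r{\left(7,-10 \right)} = -377 - 442 \frac{1}{2 \cdot 7} = -377 - 442 \cdot \frac{1}{2} \cdot \frac{1}{7} = -377 - \frac{221}{7} = - \frac{2860}{7}$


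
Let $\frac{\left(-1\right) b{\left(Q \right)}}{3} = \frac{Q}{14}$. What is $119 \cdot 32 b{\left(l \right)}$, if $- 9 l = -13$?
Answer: $- \frac{3536}{3} \approx -1178.7$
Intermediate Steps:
$l = \frac{13}{9}$ ($l = \left(- \frac{1}{9}\right) \left(-13\right) = \frac{13}{9} \approx 1.4444$)
$b{\left(Q \right)} = - \frac{3 Q}{14}$ ($b{\left(Q \right)} = - 3 \frac{Q}{14} = - \frac{3 Q}{14}$)
$119 \cdot 32 b{\left(l \right)} = 119 \cdot 32 \left(\left(- \frac{3}{14}\right) \frac{13}{9}\right) = 3808 \left(- \frac{13}{42}\right) = - \frac{3536}{3}$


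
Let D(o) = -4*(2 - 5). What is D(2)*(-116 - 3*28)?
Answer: -2400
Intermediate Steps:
D(o) = 12 (D(o) = -4*(-3) = 12)
D(2)*(-116 - 3*28) = 12*(-116 - 3*28) = 12*(-116 - 84) = 12*(-200) = -2400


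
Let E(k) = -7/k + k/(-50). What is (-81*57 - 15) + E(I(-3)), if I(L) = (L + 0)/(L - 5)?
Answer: -5580809/1200 ≈ -4650.7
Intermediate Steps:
I(L) = L/(-5 + L)
E(k) = -7/k - k/50 (E(k) = -7/k + k*(-1/50) = -7/k - k/50)
(-81*57 - 15) + E(I(-3)) = (-81*57 - 15) + (-7/((-3/(-5 - 3))) - (-3)/(50*(-5 - 3))) = (-4617 - 15) + (-7/((-3/(-8))) - (-3)/(50*(-8))) = -4632 + (-7/((-3*(-⅛))) - (-3)*(-1)/(50*8)) = -4632 + (-7/3/8 - 1/50*3/8) = -4632 + (-7*8/3 - 3/400) = -4632 + (-56/3 - 3/400) = -4632 - 22409/1200 = -5580809/1200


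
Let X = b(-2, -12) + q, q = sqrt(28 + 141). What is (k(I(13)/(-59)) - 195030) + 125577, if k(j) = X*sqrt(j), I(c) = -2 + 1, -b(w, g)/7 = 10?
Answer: -69453 - 57*sqrt(59)/59 ≈ -69460.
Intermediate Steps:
b(w, g) = -70 (b(w, g) = -7*10 = -70)
q = 13 (q = sqrt(169) = 13)
I(c) = -1
X = -57 (X = -70 + 13 = -57)
k(j) = -57*sqrt(j)
(k(I(13)/(-59)) - 195030) + 125577 = (-57*sqrt(-1/(-59)) - 195030) + 125577 = (-57*sqrt(1/59) - 195030) + 125577 = (-57*sqrt(59)/59 - 195030) + 125577 = (-195030 - 57*sqrt(59)/59) + 125577 = -69453 - 57*sqrt(59)/59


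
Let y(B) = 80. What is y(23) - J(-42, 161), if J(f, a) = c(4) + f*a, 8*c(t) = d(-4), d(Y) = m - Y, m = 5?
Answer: 54727/8 ≈ 6840.9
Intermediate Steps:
d(Y) = 5 - Y
c(t) = 9/8 (c(t) = (5 - 1*(-4))/8 = (5 + 4)/8 = (⅛)*9 = 9/8)
J(f, a) = 9/8 + a*f (J(f, a) = 9/8 + f*a = 9/8 + a*f)
y(23) - J(-42, 161) = 80 - (9/8 + 161*(-42)) = 80 - (9/8 - 6762) = 80 - 1*(-54087/8) = 80 + 54087/8 = 54727/8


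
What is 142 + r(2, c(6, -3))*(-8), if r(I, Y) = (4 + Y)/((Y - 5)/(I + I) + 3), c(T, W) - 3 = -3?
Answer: 866/7 ≈ 123.71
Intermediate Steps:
c(T, W) = 0 (c(T, W) = 3 - 3 = 0)
r(I, Y) = (4 + Y)/(3 + (-5 + Y)/(2*I)) (r(I, Y) = (4 + Y)/((-5 + Y)/((2*I)) + 3) = (4 + Y)/((-5 + Y)*(1/(2*I)) + 3) = (4 + Y)/((-5 + Y)/(2*I) + 3) = (4 + Y)/(3 + (-5 + Y)/(2*I)))
142 + r(2, c(6, -3))*(-8) = 142 + (2*2*(4 + 0)/(-5 + 0 + 6*2))*(-8) = 142 + (2*2*4/(-5 + 0 + 12))*(-8) = 142 + (2*2*4/7)*(-8) = 142 + (2*2*(⅐)*4)*(-8) = 142 + (16/7)*(-8) = 142 - 128/7 = 866/7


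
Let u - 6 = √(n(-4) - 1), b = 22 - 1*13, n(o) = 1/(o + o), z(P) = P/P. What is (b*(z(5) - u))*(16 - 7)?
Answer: -405 - 243*I*√2/4 ≈ -405.0 - 85.913*I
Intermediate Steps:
z(P) = 1
n(o) = 1/(2*o)
b = 9 (b = 22 - 13 = 9)
u = 6 + 3*I*√2/4 (u = 6 + √((½)/(-4) - 1) = 6 + √((½)*(-¼) - 1) = 6 + √(-⅛ - 1) = 6 + √(-9/8) = 6 + 3*I*√2/4 ≈ 6.0 + 1.0607*I)
(b*(z(5) - u))*(16 - 7) = (9*(1 - (6 + 3*I*√2/4)))*(16 - 7) = (9*(1 + (-6 - 3*I*√2/4)))*9 = (9*(-5 - 3*I*√2/4))*9 = (-45 - 27*I*√2/4)*9 = -405 - 243*I*√2/4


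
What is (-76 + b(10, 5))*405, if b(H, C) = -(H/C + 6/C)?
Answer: -32076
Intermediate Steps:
b(H, C) = -6/C - H/C (b(H, C) = -(6/C + H/C) = -6/C - H/C)
(-76 + b(10, 5))*405 = (-76 + (-6 - 1*10)/5)*405 = (-76 + (-6 - 10)/5)*405 = (-76 + (⅕)*(-16))*405 = (-76 - 16/5)*405 = -396/5*405 = -32076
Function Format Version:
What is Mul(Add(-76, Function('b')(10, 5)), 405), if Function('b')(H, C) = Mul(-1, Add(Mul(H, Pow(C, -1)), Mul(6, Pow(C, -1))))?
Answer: -32076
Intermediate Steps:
Function('b')(H, C) = Add(Mul(-6, Pow(C, -1)), Mul(-1, H, Pow(C, -1))) (Function('b')(H, C) = Mul(-1, Add(Mul(6, Pow(C, -1)), Mul(H, Pow(C, -1)))) = Add(Mul(-6, Pow(C, -1)), Mul(-1, H, Pow(C, -1))))
Mul(Add(-76, Function('b')(10, 5)), 405) = Mul(Add(-76, Mul(Pow(5, -1), Add(-6, Mul(-1, 10)))), 405) = Mul(Add(-76, Mul(Rational(1, 5), Add(-6, -10))), 405) = Mul(Add(-76, Mul(Rational(1, 5), -16)), 405) = Mul(Add(-76, Rational(-16, 5)), 405) = Mul(Rational(-396, 5), 405) = -32076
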